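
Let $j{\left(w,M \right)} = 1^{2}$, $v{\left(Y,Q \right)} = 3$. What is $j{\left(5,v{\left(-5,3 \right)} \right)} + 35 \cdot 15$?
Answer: $526$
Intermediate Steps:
$j{\left(w,M \right)} = 1$
$j{\left(5,v{\left(-5,3 \right)} \right)} + 35 \cdot 15 = 1 + 35 \cdot 15 = 1 + 525 = 526$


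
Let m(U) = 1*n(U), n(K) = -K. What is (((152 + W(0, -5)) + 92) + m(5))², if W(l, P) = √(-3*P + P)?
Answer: (239 + √10)² ≈ 58643.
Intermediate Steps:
W(l, P) = √2*√(-P) (W(l, P) = √(-2*P) = √2*√(-P))
m(U) = -U (m(U) = 1*(-U) = -U)
(((152 + W(0, -5)) + 92) + m(5))² = (((152 + √2*√(-1*(-5))) + 92) - 1*5)² = (((152 + √2*√5) + 92) - 5)² = (((152 + √10) + 92) - 5)² = ((244 + √10) - 5)² = (239 + √10)²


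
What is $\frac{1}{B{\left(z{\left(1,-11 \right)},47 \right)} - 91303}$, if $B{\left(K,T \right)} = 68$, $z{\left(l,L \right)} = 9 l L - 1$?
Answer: $- \frac{1}{91235} \approx -1.0961 \cdot 10^{-5}$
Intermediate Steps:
$z{\left(l,L \right)} = -1 + 9 L l$ ($z{\left(l,L \right)} = 9 L l - 1 = -1 + 9 L l$)
$\frac{1}{B{\left(z{\left(1,-11 \right)},47 \right)} - 91303} = \frac{1}{68 - 91303} = \frac{1}{-91235} = - \frac{1}{91235}$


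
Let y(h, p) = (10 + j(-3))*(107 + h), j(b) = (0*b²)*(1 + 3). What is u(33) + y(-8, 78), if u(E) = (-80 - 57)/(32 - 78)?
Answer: 45677/46 ≈ 992.98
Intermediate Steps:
j(b) = 0 (j(b) = 0*4 = 0)
y(h, p) = 1070 + 10*h (y(h, p) = (10 + 0)*(107 + h) = 10*(107 + h) = 1070 + 10*h)
u(E) = 137/46 (u(E) = -137/(-46) = -137*(-1/46) = 137/46)
u(33) + y(-8, 78) = 137/46 + (1070 + 10*(-8)) = 137/46 + (1070 - 80) = 137/46 + 990 = 45677/46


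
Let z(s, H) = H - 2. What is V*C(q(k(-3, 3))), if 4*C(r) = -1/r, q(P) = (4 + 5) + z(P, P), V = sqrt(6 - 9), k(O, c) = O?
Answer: -I*sqrt(3)/16 ≈ -0.10825*I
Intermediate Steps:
z(s, H) = -2 + H
V = I*sqrt(3) (V = sqrt(-3) = I*sqrt(3) ≈ 1.732*I)
q(P) = 7 + P (q(P) = (4 + 5) + (-2 + P) = 9 + (-2 + P) = 7 + P)
C(r) = -1/(4*r) (C(r) = (-1/r)/4 = -1/(4*r))
V*C(q(k(-3, 3))) = (I*sqrt(3))*(-1/(4*(7 - 3))) = (I*sqrt(3))*(-1/4/4) = (I*sqrt(3))*(-1/4*1/4) = (I*sqrt(3))*(-1/16) = -I*sqrt(3)/16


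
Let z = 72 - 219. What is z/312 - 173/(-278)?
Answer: 2185/14456 ≈ 0.15115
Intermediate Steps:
z = -147
z/312 - 173/(-278) = -147/312 - 173/(-278) = -147*1/312 - 173*(-1/278) = -49/104 + 173/278 = 2185/14456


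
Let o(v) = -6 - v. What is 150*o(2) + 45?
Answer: -1155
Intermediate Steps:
150*o(2) + 45 = 150*(-6 - 1*2) + 45 = 150*(-6 - 2) + 45 = 150*(-8) + 45 = -1200 + 45 = -1155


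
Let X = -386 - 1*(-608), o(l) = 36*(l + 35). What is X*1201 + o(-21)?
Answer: 267126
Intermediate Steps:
o(l) = 1260 + 36*l (o(l) = 36*(35 + l) = 1260 + 36*l)
X = 222 (X = -386 + 608 = 222)
X*1201 + o(-21) = 222*1201 + (1260 + 36*(-21)) = 266622 + (1260 - 756) = 266622 + 504 = 267126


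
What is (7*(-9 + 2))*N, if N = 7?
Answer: -343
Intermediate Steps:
(7*(-9 + 2))*N = (7*(-9 + 2))*7 = (7*(-7))*7 = -49*7 = -343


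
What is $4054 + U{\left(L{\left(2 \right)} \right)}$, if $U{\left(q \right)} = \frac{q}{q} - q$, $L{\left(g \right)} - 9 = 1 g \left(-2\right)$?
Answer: $4050$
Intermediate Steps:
$L{\left(g \right)} = 9 - 2 g$ ($L{\left(g \right)} = 9 + 1 g \left(-2\right) = 9 + g \left(-2\right) = 9 - 2 g$)
$U{\left(q \right)} = 1 - q$
$4054 + U{\left(L{\left(2 \right)} \right)} = 4054 + \left(1 - \left(9 - 4\right)\right) = 4054 + \left(1 - 5\right) = 4054 - 4 = 4050$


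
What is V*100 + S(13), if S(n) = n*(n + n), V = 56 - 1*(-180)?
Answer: 23938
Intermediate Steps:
V = 236 (V = 56 + 180 = 236)
S(n) = 2*n² (S(n) = n*(2*n) = 2*n²)
V*100 + S(13) = 236*100 + 2*13² = 23600 + 2*169 = 23600 + 338 = 23938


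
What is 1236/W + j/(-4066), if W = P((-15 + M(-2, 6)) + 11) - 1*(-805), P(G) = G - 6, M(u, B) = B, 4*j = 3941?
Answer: 5648521/4342488 ≈ 1.3008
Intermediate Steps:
j = 3941/4 (j = (¼)*3941 = 3941/4 ≈ 985.25)
P(G) = -6 + G
W = 801 (W = (-6 + ((-15 + 6) + 11)) - 1*(-805) = (-6 + (-9 + 11)) + 805 = (-6 + 2) + 805 = -4 + 805 = 801)
1236/W + j/(-4066) = 1236/801 + (3941/4)/(-4066) = 1236*(1/801) + (3941/4)*(-1/4066) = 412/267 - 3941/16264 = 5648521/4342488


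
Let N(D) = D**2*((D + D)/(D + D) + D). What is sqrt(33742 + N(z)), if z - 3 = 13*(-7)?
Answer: I*sqrt(639986) ≈ 799.99*I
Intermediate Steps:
z = -88 (z = 3 + 13*(-7) = 3 - 91 = -88)
N(D) = D**2*(1 + D) (N(D) = D**2*((2*D)/((2*D)) + D) = D**2*((2*D)*(1/(2*D)) + D) = D**2*(1 + D))
sqrt(33742 + N(z)) = sqrt(33742 + (-88)**2*(1 - 88)) = sqrt(33742 + 7744*(-87)) = sqrt(33742 - 673728) = sqrt(-639986) = I*sqrt(639986)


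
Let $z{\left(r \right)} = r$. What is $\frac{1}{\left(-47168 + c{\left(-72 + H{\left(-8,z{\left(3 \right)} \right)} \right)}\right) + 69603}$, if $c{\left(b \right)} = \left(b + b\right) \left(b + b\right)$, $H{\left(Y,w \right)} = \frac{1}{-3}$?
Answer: $\frac{9}{390271} \approx 2.3061 \cdot 10^{-5}$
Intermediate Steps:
$H{\left(Y,w \right)} = - \frac{1}{3}$
$c{\left(b \right)} = 4 b^{2}$ ($c{\left(b \right)} = 2 b 2 b = 4 b^{2}$)
$\frac{1}{\left(-47168 + c{\left(-72 + H{\left(-8,z{\left(3 \right)} \right)} \right)}\right) + 69603} = \frac{1}{\left(-47168 + 4 \left(-72 - \frac{1}{3}\right)^{2}\right) + 69603} = \frac{1}{\left(-47168 + 4 \left(- \frac{217}{3}\right)^{2}\right) + 69603} = \frac{1}{\left(-47168 + 4 \cdot \frac{47089}{9}\right) + 69603} = \frac{1}{\left(-47168 + \frac{188356}{9}\right) + 69603} = \frac{1}{- \frac{236156}{9} + 69603} = \frac{1}{\frac{390271}{9}} = \frac{9}{390271}$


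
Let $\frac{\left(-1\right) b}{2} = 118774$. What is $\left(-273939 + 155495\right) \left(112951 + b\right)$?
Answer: $14757767068$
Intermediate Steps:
$b = -237548$ ($b = \left(-2\right) 118774 = -237548$)
$\left(-273939 + 155495\right) \left(112951 + b\right) = \left(-273939 + 155495\right) \left(112951 - 237548\right) = \left(-118444\right) \left(-124597\right) = 14757767068$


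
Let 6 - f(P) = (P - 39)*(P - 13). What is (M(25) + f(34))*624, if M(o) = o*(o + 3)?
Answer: 506064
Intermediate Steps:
f(P) = 6 - (-39 + P)*(-13 + P) (f(P) = 6 - (P - 39)*(P - 13) = 6 - (-39 + P)*(-13 + P))
M(o) = o*(3 + o)
(M(25) + f(34))*624 = (25*(3 + 25) + (-501 - 1*34**2 + 52*34))*624 = (25*28 + (-501 - 1*1156 + 1768))*624 = (700 + (-501 - 1156 + 1768))*624 = (700 + 111)*624 = 811*624 = 506064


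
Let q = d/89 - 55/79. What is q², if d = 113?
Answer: 16257024/49434961 ≈ 0.32886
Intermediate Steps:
q = 4032/7031 (q = 113/89 - 55/79 = 4032/7031 ≈ 0.57346)
q² = (4032/7031)² = 16257024/49434961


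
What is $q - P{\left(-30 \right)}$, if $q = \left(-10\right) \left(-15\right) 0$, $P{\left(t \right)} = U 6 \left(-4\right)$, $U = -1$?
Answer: $-24$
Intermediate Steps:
$P{\left(t \right)} = 24$ ($P{\left(t \right)} = \left(-1\right) 6 \left(-4\right) = \left(-6\right) \left(-4\right) = 24$)
$q = 0$ ($q = 150 \cdot 0 = 0$)
$q - P{\left(-30 \right)} = 0 - 24 = -24$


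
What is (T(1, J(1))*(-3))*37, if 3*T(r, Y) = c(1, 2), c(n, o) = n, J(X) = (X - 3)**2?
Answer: -37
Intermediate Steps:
J(X) = (-3 + X)**2
T(r, Y) = 1/3 (T(r, Y) = (1/3)*1 = 1/3)
(T(1, J(1))*(-3))*37 = ((1/3)*(-3))*37 = -1*37 = -37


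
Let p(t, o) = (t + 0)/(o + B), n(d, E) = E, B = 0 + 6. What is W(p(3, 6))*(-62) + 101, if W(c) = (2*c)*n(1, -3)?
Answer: 194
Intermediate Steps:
B = 6
p(t, o) = t/(6 + o) (p(t, o) = (t + 0)/(o + 6) = t/(6 + o))
W(c) = -6*c (W(c) = (2*c)*(-3) = -6*c)
W(p(3, 6))*(-62) + 101 = -18/(6 + 6)*(-62) + 101 = -18/12*(-62) + 101 = -6*¼*(-62) + 101 = -3/2*(-62) + 101 = 93 + 101 = 194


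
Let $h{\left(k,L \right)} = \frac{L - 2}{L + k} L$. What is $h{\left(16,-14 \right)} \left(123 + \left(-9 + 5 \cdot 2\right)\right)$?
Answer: $13888$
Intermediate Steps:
$h{\left(k,L \right)} = \frac{L \left(-2 + L\right)}{L + k}$ ($h{\left(k,L \right)} = \frac{-2 + L}{L + k} L = \frac{L \left(-2 + L\right)}{L + k}$)
$h{\left(16,-14 \right)} \left(123 + \left(-9 + 5 \cdot 2\right)\right) = - \frac{14 \left(-2 - 14\right)}{-14 + 16} \left(123 + \left(-9 + 5 \cdot 2\right)\right) = \left(-14\right) \frac{1}{2} \left(-16\right) \left(123 + \left(-9 + 10\right)\right) = \left(-14\right) \frac{1}{2} \left(-16\right) \left(123 + 1\right) = 112 \cdot 124 = 13888$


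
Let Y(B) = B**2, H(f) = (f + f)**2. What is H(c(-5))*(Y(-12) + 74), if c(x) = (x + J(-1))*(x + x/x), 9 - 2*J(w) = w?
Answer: 0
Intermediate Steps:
J(w) = 9/2 - w/2
c(x) = (1 + x)*(5 + x) (c(x) = (x + (9/2 - 1/2*(-1)))*(x + x/x) = (x + (9/2 + 1/2))*(x + 1) = (x + 5)*(1 + x) = (5 + x)*(1 + x) = (1 + x)*(5 + x))
H(f) = 4*f**2 (H(f) = (2*f)**2 = 4*f**2)
H(c(-5))*(Y(-12) + 74) = (4*(5 + (-5)**2 + 6*(-5))**2)*((-12)**2 + 74) = (4*(5 + 25 - 30)**2)*(144 + 74) = (4*0**2)*218 = (4*0)*218 = 0*218 = 0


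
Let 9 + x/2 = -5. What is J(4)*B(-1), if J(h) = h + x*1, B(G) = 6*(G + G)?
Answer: 288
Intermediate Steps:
B(G) = 12*G (B(G) = 6*(2*G) = 12*G)
x = -28 (x = -18 + 2*(-5) = -18 - 10 = -28)
J(h) = -28 + h (J(h) = h - 28*1 = h - 28 = -28 + h)
J(4)*B(-1) = (-28 + 4)*(12*(-1)) = -24*(-12) = 288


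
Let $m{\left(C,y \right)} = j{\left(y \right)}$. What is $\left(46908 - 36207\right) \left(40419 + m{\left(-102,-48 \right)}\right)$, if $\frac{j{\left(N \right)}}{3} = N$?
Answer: $430982775$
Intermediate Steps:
$j{\left(N \right)} = 3 N$
$m{\left(C,y \right)} = 3 y$
$\left(46908 - 36207\right) \left(40419 + m{\left(-102,-48 \right)}\right) = \left(46908 - 36207\right) \left(40419 + 3 \left(-48\right)\right) = 10701 \left(40419 - 144\right) = 10701 \cdot 40275 = 430982775$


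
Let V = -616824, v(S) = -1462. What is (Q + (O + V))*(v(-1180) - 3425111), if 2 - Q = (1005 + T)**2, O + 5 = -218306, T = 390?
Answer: 9529840911534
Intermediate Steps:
O = -218311 (O = -5 - 218306 = -218311)
Q = -1946023 (Q = 2 - (1005 + 390)**2 = 2 - 1*1395**2 = 2 - 1*1946025 = 2 - 1946025 = -1946023)
(Q + (O + V))*(v(-1180) - 3425111) = (-1946023 + (-218311 - 616824))*(-1462 - 3425111) = (-1946023 - 835135)*(-3426573) = -2781158*(-3426573) = 9529840911534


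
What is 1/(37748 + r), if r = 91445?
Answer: 1/129193 ≈ 7.7404e-6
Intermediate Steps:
1/(37748 + r) = 1/(37748 + 91445) = 1/129193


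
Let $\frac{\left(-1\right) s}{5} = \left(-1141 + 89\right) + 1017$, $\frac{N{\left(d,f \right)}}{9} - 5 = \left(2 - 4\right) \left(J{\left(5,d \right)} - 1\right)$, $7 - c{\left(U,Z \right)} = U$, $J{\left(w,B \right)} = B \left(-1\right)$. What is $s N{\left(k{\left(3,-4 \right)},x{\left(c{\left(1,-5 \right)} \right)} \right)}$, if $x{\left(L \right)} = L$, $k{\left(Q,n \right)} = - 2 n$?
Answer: $36225$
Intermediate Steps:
$J{\left(w,B \right)} = - B$
$c{\left(U,Z \right)} = 7 - U$
$N{\left(d,f \right)} = 63 + 18 d$ ($N{\left(d,f \right)} = 45 + 9 \left(2 - 4\right) \left(- d - 1\right) = 45 + 9 \left(- 2 \left(-1 - d\right)\right) = 45 + 9 \left(2 + 2 d\right) = 45 + \left(18 + 18 d\right) = 63 + 18 d$)
$s = 175$ ($s = - 5 \left(\left(-1141 + 89\right) + 1017\right) = - 5 \left(-1052 + 1017\right) = \left(-5\right) \left(-35\right) = 175$)
$s N{\left(k{\left(3,-4 \right)},x{\left(c{\left(1,-5 \right)} \right)} \right)} = 175 \left(63 + 18 \left(\left(-2\right) \left(-4\right)\right)\right) = 175 \left(63 + 18 \cdot 8\right) = 175 \left(63 + 144\right) = 175 \cdot 207 = 36225$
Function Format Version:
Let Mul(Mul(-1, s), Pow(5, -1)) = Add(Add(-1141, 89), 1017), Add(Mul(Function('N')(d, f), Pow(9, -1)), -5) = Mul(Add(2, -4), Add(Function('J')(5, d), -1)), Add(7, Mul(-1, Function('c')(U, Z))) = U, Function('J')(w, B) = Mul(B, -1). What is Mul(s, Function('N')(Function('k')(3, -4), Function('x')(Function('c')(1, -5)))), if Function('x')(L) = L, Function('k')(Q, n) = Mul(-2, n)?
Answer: 36225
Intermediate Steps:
Function('J')(w, B) = Mul(-1, B)
Function('c')(U, Z) = Add(7, Mul(-1, U))
Function('N')(d, f) = Add(63, Mul(18, d)) (Function('N')(d, f) = Add(45, Mul(9, Mul(Add(2, -4), Add(Mul(-1, d), -1)))) = Add(45, Mul(9, Mul(-2, Add(-1, Mul(-1, d))))) = Add(45, Mul(9, Add(2, Mul(2, d)))) = Add(45, Add(18, Mul(18, d))) = Add(63, Mul(18, d)))
s = 175 (s = Mul(-5, Add(Add(-1141, 89), 1017)) = Mul(-5, Add(-1052, 1017)) = Mul(-5, -35) = 175)
Mul(s, Function('N')(Function('k')(3, -4), Function('x')(Function('c')(1, -5)))) = Mul(175, Add(63, Mul(18, Mul(-2, -4)))) = Mul(175, Add(63, Mul(18, 8))) = Mul(175, Add(63, 144)) = Mul(175, 207) = 36225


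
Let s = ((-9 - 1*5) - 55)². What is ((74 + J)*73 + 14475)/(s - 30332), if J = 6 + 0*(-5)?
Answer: -20315/25571 ≈ -0.79445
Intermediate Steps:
s = 4761 (s = ((-9 - 5) - 55)² = (-14 - 55)² = (-69)² = 4761)
J = 6 (J = 6 + 0 = 6)
((74 + J)*73 + 14475)/(s - 30332) = ((74 + 6)*73 + 14475)/(4761 - 30332) = (80*73 + 14475)/(-25571) = (5840 + 14475)*(-1/25571) = 20315*(-1/25571) = -20315/25571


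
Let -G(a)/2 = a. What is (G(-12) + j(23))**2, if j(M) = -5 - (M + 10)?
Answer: 196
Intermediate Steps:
G(a) = -2*a
j(M) = -15 - M (j(M) = -5 - (10 + M) = -5 + (-10 - M) = -15 - M)
(G(-12) + j(23))**2 = (-2*(-12) + (-15 - 1*23))**2 = (24 + (-15 - 23))**2 = (24 - 38)**2 = (-14)**2 = 196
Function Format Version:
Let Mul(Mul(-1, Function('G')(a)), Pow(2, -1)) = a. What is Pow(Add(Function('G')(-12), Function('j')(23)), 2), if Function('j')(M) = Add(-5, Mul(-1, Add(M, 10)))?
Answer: 196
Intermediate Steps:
Function('G')(a) = Mul(-2, a)
Function('j')(M) = Add(-15, Mul(-1, M)) (Function('j')(M) = Add(-5, Mul(-1, Add(10, M))) = Add(-5, Add(-10, Mul(-1, M))) = Add(-15, Mul(-1, M)))
Pow(Add(Function('G')(-12), Function('j')(23)), 2) = Pow(Add(Mul(-2, -12), Add(-15, Mul(-1, 23))), 2) = Pow(Add(24, Add(-15, -23)), 2) = Pow(Add(24, -38), 2) = Pow(-14, 2) = 196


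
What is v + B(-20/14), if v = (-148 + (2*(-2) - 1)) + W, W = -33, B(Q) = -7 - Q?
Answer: -1341/7 ≈ -191.57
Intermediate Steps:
v = -186 (v = (-148 + (2*(-2) - 1)) - 33 = (-148 + (-4 - 1)) - 33 = (-148 - 5) - 33 = -153 - 33 = -186)
v + B(-20/14) = -186 + (-7 - (-20)/14) = -186 + (-7 - 1*(-10/7)) = -186 + (-7 + 10/7) = -186 - 39/7 = -1341/7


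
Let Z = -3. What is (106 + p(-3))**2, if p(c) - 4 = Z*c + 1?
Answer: 14400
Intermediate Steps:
p(c) = 5 - 3*c (p(c) = 4 + (-3*c + 1) = 4 + (1 - 3*c) = 5 - 3*c)
(106 + p(-3))**2 = (106 + (5 - 3*(-3)))**2 = (106 + (5 + 9))**2 = (106 + 14)**2 = 120**2 = 14400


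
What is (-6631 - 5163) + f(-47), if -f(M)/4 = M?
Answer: -11606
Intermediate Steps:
f(M) = -4*M
(-6631 - 5163) + f(-47) = (-6631 - 5163) - 4*(-47) = -11794 + 188 = -11606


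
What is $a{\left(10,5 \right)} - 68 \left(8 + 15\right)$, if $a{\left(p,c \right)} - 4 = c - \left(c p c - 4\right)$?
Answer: $-1801$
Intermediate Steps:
$a{\left(p,c \right)} = 8 + c - p c^{2}$ ($a{\left(p,c \right)} = 4 - \left(-4 - c + c p c\right) = 4 - \left(-4 - c + p c^{2}\right) = 4 + \left(4 + c - p c^{2}\right) = 8 + c - p c^{2}$)
$a{\left(10,5 \right)} - 68 \left(8 + 15\right) = \left(8 + 5 - 10 \cdot 5^{2}\right) - 68 \left(8 + 15\right) = \left(8 + 5 - 10 \cdot 25\right) - 1564 = \left(8 + 5 - 250\right) - 1564 = -237 - 1564 = -1801$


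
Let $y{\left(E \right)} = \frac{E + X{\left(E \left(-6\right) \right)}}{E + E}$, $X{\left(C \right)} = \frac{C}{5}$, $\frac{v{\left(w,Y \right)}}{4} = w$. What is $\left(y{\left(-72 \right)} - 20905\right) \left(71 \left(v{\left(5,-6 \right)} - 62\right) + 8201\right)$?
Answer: $- \frac{1091037169}{10} \approx -1.091 \cdot 10^{8}$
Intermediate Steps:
$v{\left(w,Y \right)} = 4 w$
$X{\left(C \right)} = \frac{C}{5}$ ($X{\left(C \right)} = C \frac{1}{5} = \frac{C}{5}$)
$y{\left(E \right)} = - \frac{1}{10}$ ($y{\left(E \right)} = \frac{E + \frac{E \left(-6\right)}{5}}{E + E} = \frac{E + \frac{\left(-6\right) E}{5}}{2 E} = \left(E - \frac{6 E}{5}\right) \frac{1}{2 E} = - \frac{E}{5} \frac{1}{2 E} = - \frac{1}{10}$)
$\left(y{\left(-72 \right)} - 20905\right) \left(71 \left(v{\left(5,-6 \right)} - 62\right) + 8201\right) = \left(- \frac{1}{10} - 20905\right) \left(71 \left(4 \cdot 5 - 62\right) + 8201\right) = - \frac{209051 \left(71 \left(20 - 62\right) + 8201\right)}{10} = - \frac{209051 \left(71 \left(-42\right) + 8201\right)}{10} = - \frac{209051 \left(-2982 + 8201\right)}{10} = \left(- \frac{209051}{10}\right) 5219 = - \frac{1091037169}{10}$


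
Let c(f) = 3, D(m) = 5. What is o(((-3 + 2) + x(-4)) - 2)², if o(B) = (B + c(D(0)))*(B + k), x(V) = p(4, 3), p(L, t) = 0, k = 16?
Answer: 0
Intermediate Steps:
x(V) = 0
o(B) = (3 + B)*(16 + B) (o(B) = (B + 3)*(B + 16) = (3 + B)*(16 + B))
o(((-3 + 2) + x(-4)) - 2)² = (48 + (((-3 + 2) + 0) - 2)² + 19*(((-3 + 2) + 0) - 2))² = (48 + ((-1 + 0) - 2)² + 19*((-1 + 0) - 2))² = (48 + (-1 - 2)² + 19*(-1 - 2))² = (48 + (-3)² + 19*(-3))² = (48 + 9 - 57)² = 0² = 0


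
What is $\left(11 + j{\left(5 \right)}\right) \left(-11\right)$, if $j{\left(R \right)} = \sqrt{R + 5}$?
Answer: $-121 - 11 \sqrt{10} \approx -155.79$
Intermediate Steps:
$j{\left(R \right)} = \sqrt{5 + R}$
$\left(11 + j{\left(5 \right)}\right) \left(-11\right) = \left(11 + \sqrt{5 + 5}\right) \left(-11\right) = \left(11 + \sqrt{10}\right) \left(-11\right) = -121 - 11 \sqrt{10}$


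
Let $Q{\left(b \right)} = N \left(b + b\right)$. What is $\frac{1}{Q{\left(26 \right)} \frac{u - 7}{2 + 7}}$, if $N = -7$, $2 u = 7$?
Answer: $\frac{9}{1274} \approx 0.0070644$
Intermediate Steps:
$u = \frac{7}{2}$ ($u = \frac{1}{2} \cdot 7 = \frac{7}{2} \approx 3.5$)
$Q{\left(b \right)} = - 14 b$ ($Q{\left(b \right)} = - 7 \left(b + b\right) = - 7 \cdot 2 b = - 14 b$)
$\frac{1}{Q{\left(26 \right)} \frac{u - 7}{2 + 7}} = \frac{1}{\left(-14\right) 26 \frac{\frac{7}{2} - 7}{2 + 7}} = \frac{1}{\left(-364\right) \left(- \frac{7}{2 \cdot 9}\right)} = \frac{1}{\left(-364\right) \left(\left(- \frac{7}{2}\right) \frac{1}{9}\right)} = \frac{1}{\left(-364\right) \left(- \frac{7}{18}\right)} = \frac{1}{\frac{1274}{9}} = \frac{9}{1274}$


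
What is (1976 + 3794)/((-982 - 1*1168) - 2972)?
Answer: -2885/2561 ≈ -1.1265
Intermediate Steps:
(1976 + 3794)/((-982 - 1*1168) - 2972) = 5770/((-982 - 1168) - 2972) = 5770/(-2150 - 2972) = 5770/(-5122) = 5770*(-1/5122) = -2885/2561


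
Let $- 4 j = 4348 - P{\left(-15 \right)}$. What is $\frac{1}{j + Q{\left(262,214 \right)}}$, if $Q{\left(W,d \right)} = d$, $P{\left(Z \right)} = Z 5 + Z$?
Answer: $- \frac{2}{1791} \approx -0.0011167$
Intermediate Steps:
$P{\left(Z \right)} = 6 Z$ ($P{\left(Z \right)} = 5 Z + Z = 6 Z$)
$j = - \frac{2219}{2}$ ($j = - \frac{4348 - 6 \left(-15\right)}{4} = - \frac{4348 - -90}{4} = - \frac{4348 + 90}{4} = \left(- \frac{1}{4}\right) 4438 = - \frac{2219}{2} \approx -1109.5$)
$\frac{1}{j + Q{\left(262,214 \right)}} = \frac{1}{- \frac{2219}{2} + 214} = \frac{1}{- \frac{1791}{2}} = - \frac{2}{1791}$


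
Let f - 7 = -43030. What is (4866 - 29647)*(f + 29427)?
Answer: 336922476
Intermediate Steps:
f = -43023 (f = 7 - 43030 = -43023)
(4866 - 29647)*(f + 29427) = (4866 - 29647)*(-43023 + 29427) = -24781*(-13596) = 336922476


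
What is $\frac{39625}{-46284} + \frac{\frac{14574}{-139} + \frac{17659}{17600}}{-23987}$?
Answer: $- \frac{578376962467771}{679007070772800} \approx -0.8518$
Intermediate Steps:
$\frac{39625}{-46284} + \frac{\frac{14574}{-139} + \frac{17659}{17600}}{-23987} = 39625 \left(- \frac{1}{46284}\right) + \left(14574 \left(- \frac{1}{139}\right) + 17659 \cdot \frac{1}{17600}\right) \left(- \frac{1}{23987}\right) = - \frac{39625}{46284} + \left(- \frac{14574}{139} + \frac{17659}{17600}\right) \left(- \frac{1}{23987}\right) = - \frac{39625}{46284} - - \frac{254047799}{58681796800} = - \frac{39625}{46284} + \frac{254047799}{58681796800} = - \frac{578376962467771}{679007070772800}$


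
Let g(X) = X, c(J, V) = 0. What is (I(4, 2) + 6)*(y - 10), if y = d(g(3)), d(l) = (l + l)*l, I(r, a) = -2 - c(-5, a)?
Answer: 32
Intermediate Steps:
I(r, a) = -2 (I(r, a) = -2 - 1*0 = -2 + 0 = -2)
d(l) = 2*l**2 (d(l) = (2*l)*l = 2*l**2)
y = 18 (y = 2*3**2 = 2*9 = 18)
(I(4, 2) + 6)*(y - 10) = (-2 + 6)*(18 - 10) = 4*8 = 32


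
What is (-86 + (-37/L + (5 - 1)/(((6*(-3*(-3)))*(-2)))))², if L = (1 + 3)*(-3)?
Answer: 80263681/11664 ≈ 6881.3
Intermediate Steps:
L = -12 (L = 4*(-3) = -12)
(-86 + (-37/L + (5 - 1)/(((6*(-3*(-3)))*(-2)))))² = (-86 + (-37/(-12) + (5 - 1)/(((6*(-3*(-3)))*(-2)))))² = (-86 + (-37*(-1/12) + (5 - 1*1)/(((6*9)*(-2)))))² = (-86 + (37/12 + (5 - 1)/((54*(-2)))))² = (-86 + (37/12 + 4/(-108)))² = (-86 + (37/12 + 4*(-1/108)))² = (-86 + (37/12 - 1/27))² = (-86 + 329/108)² = (-8959/108)² = 80263681/11664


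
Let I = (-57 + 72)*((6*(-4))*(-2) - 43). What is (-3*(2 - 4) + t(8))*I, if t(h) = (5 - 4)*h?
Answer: 1050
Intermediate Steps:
t(h) = h (t(h) = 1*h = h)
I = 75 (I = 15*(-24*(-2) - 43) = 15*(48 - 43) = 15*5 = 75)
(-3*(2 - 4) + t(8))*I = (-3*(2 - 4) + 8)*75 = (-3*(-2) + 8)*75 = (6 + 8)*75 = 14*75 = 1050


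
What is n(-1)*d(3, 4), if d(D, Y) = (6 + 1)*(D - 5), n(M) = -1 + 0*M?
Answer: 14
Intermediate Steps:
n(M) = -1 (n(M) = -1 + 0 = -1)
d(D, Y) = -35 + 7*D (d(D, Y) = 7*(-5 + D) = -35 + 7*D)
n(-1)*d(3, 4) = -(-35 + 7*3) = -(-35 + 21) = -1*(-14) = 14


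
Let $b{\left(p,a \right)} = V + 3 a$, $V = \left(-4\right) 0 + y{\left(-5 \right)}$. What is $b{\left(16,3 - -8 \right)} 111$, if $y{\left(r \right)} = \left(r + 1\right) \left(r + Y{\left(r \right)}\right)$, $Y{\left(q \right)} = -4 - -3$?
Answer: $6327$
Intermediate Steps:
$Y{\left(q \right)} = -1$ ($Y{\left(q \right)} = -4 + 3 = -1$)
$y{\left(r \right)} = \left(1 + r\right) \left(-1 + r\right)$ ($y{\left(r \right)} = \left(r + 1\right) \left(r - 1\right) = \left(1 + r\right) \left(-1 + r\right)$)
$V = 24$ ($V = \left(-4\right) 0 - \left(1 - \left(-5\right)^{2}\right) = 0 + \left(-1 + 25\right) = 0 + 24 = 24$)
$b{\left(p,a \right)} = 24 + 3 a$
$b{\left(16,3 - -8 \right)} 111 = \left(24 + 3 \left(3 - -8\right)\right) 111 = \left(24 + 3 \left(3 + 8\right)\right) 111 = \left(24 + 3 \cdot 11\right) 111 = \left(24 + 33\right) 111 = 57 \cdot 111 = 6327$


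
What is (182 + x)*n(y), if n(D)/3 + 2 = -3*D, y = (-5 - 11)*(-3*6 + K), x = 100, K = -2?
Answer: -813852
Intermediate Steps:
y = 320 (y = (-5 - 11)*(-3*6 - 2) = -16*(-18 - 2) = -16*(-20) = 320)
n(D) = -6 - 9*D (n(D) = -6 + 3*(-3*D) = -6 - 9*D)
(182 + x)*n(y) = (182 + 100)*(-6 - 9*320) = 282*(-6 - 2880) = 282*(-2886) = -813852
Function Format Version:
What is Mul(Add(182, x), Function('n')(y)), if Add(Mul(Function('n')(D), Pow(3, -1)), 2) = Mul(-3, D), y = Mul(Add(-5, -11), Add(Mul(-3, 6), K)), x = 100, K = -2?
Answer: -813852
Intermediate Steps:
y = 320 (y = Mul(Add(-5, -11), Add(Mul(-3, 6), -2)) = Mul(-16, Add(-18, -2)) = Mul(-16, -20) = 320)
Function('n')(D) = Add(-6, Mul(-9, D)) (Function('n')(D) = Add(-6, Mul(3, Mul(-3, D))) = Add(-6, Mul(-9, D)))
Mul(Add(182, x), Function('n')(y)) = Mul(Add(182, 100), Add(-6, Mul(-9, 320))) = Mul(282, Add(-6, -2880)) = Mul(282, -2886) = -813852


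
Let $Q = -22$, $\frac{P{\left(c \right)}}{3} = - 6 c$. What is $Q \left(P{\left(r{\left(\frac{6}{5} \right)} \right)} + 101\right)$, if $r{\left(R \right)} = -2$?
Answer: $-3014$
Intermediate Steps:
$P{\left(c \right)} = - 18 c$ ($P{\left(c \right)} = 3 \left(- 6 c\right) = - 18 c$)
$Q \left(P{\left(r{\left(\frac{6}{5} \right)} \right)} + 101\right) = - 22 \left(\left(-18\right) \left(-2\right) + 101\right) = - 22 \left(36 + 101\right) = \left(-22\right) 137 = -3014$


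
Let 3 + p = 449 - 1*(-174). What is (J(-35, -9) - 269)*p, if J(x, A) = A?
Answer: -172360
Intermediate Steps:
p = 620 (p = -3 + (449 - 1*(-174)) = -3 + (449 + 174) = -3 + 623 = 620)
(J(-35, -9) - 269)*p = (-9 - 269)*620 = -278*620 = -172360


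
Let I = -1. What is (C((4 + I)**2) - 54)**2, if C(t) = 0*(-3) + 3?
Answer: 2601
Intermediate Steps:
C(t) = 3 (C(t) = 0 + 3 = 3)
(C((4 + I)**2) - 54)**2 = (3 - 54)**2 = (-51)**2 = 2601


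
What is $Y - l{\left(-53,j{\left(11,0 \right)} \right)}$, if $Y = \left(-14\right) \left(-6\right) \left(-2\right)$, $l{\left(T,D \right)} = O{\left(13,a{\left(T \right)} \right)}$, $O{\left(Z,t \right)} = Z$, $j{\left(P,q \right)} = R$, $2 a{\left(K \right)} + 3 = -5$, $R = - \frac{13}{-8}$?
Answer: $-181$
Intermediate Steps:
$R = \frac{13}{8}$ ($R = \left(-13\right) \left(- \frac{1}{8}\right) = \frac{13}{8} \approx 1.625$)
$a{\left(K \right)} = -4$ ($a{\left(K \right)} = - \frac{3}{2} + \frac{1}{2} \left(-5\right) = - \frac{3}{2} - \frac{5}{2} = -4$)
$j{\left(P,q \right)} = \frac{13}{8}$
$l{\left(T,D \right)} = 13$
$Y = -168$ ($Y = 84 \left(-2\right) = -168$)
$Y - l{\left(-53,j{\left(11,0 \right)} \right)} = -168 - 13 = -181$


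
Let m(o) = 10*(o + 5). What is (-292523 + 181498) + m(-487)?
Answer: -115845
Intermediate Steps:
m(o) = 50 + 10*o (m(o) = 10*(5 + o) = 50 + 10*o)
(-292523 + 181498) + m(-487) = (-292523 + 181498) + (50 + 10*(-487)) = -111025 + (50 - 4870) = -111025 - 4820 = -115845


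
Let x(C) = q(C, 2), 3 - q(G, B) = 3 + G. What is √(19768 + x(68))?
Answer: 10*√197 ≈ 140.36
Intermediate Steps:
q(G, B) = -G (q(G, B) = 3 - (3 + G) = 3 + (-3 - G) = -G)
x(C) = -C
√(19768 + x(68)) = √(19768 - 1*68) = √(19768 - 68) = √19700 = 10*√197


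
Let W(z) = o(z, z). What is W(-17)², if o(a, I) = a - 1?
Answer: 324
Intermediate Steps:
o(a, I) = -1 + a
W(z) = -1 + z
W(-17)² = (-1 - 17)² = (-18)² = 324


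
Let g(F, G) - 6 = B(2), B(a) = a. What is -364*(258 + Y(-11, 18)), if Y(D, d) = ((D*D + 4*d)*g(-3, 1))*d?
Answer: -10210200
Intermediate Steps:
g(F, G) = 8 (g(F, G) = 6 + 2 = 8)
Y(D, d) = d*(8*D² + 32*d) (Y(D, d) = ((D*D + 4*d)*8)*d = ((D² + 4*d)*8)*d = (8*D² + 32*d)*d = d*(8*D² + 32*d))
-364*(258 + Y(-11, 18)) = -364*(258 + 8*18*((-11)² + 4*18)) = -364*(258 + 8*18*(121 + 72)) = -364*(258 + 8*18*193) = -364*(258 + 27792) = -364*28050 = -10210200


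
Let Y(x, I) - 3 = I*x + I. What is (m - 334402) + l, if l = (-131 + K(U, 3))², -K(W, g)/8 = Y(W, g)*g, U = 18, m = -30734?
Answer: 2102905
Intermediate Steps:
Y(x, I) = 3 + I + I*x (Y(x, I) = 3 + (I*x + I) = 3 + (I + I*x) = 3 + I + I*x)
K(W, g) = -8*g*(3 + g + W*g) (K(W, g) = -8*(3 + g + g*W)*g = -8*(3 + g + W*g)*g = -8*g*(3 + g + W*g))
l = 2468041 (l = (-131 - 8*3*(3 + 3 + 18*3))² = (-131 - 8*3*(3 + 3 + 54))² = (-131 - 8*3*60)² = (-131 - 1440)² = (-1571)² = 2468041)
(m - 334402) + l = (-30734 - 334402) + 2468041 = -365136 + 2468041 = 2102905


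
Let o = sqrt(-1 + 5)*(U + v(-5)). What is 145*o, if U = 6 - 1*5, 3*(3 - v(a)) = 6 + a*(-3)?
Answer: -870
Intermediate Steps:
v(a) = 1 + a (v(a) = 3 - (6 + a*(-3))/3 = 3 - (6 - 3*a)/3 = 3 + (-2 + a) = 1 + a)
U = 1 (U = 6 - 5 = 1)
o = -6 (o = sqrt(-1 + 5)*(1 + (1 - 5)) = sqrt(4)*(1 - 4) = 2*(-3) = -6)
145*o = 145*(-6) = -870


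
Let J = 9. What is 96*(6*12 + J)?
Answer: 7776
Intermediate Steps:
96*(6*12 + J) = 96*(6*12 + 9) = 96*(72 + 9) = 96*81 = 7776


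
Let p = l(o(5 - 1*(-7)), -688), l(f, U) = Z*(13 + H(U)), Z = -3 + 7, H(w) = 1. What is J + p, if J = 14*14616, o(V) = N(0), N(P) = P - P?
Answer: 204680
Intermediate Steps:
N(P) = 0
Z = 4
o(V) = 0
l(f, U) = 56 (l(f, U) = 4*(13 + 1) = 4*14 = 56)
p = 56
J = 204624
J + p = 204624 + 56 = 204680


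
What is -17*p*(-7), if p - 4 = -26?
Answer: -2618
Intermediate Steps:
p = -22 (p = 4 - 26 = -22)
-17*p*(-7) = -17*(-22)*(-7) = 374*(-7) = -2618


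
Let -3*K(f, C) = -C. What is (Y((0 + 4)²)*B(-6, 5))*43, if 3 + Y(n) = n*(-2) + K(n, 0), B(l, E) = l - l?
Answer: 0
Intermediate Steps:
K(f, C) = C/3 (K(f, C) = -(-1)*C/3 = C/3)
B(l, E) = 0
Y(n) = -3 - 2*n (Y(n) = -3 + (n*(-2) + (⅓)*0) = -3 + (-2*n + 0) = -3 - 2*n)
(Y((0 + 4)²)*B(-6, 5))*43 = ((-3 - 2*(0 + 4)²)*0)*43 = ((-3 - 2*4²)*0)*43 = ((-3 - 2*16)*0)*43 = ((-3 - 32)*0)*43 = -35*0*43 = 0*43 = 0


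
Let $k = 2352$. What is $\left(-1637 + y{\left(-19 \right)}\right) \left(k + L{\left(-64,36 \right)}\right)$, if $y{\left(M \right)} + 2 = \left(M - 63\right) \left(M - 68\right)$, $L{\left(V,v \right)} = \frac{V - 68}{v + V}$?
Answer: $12950145$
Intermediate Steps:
$L{\left(V,v \right)} = \frac{-68 + V}{V + v}$
$y{\left(M \right)} = -2 + \left(-68 + M\right) \left(-63 + M\right)$ ($y{\left(M \right)} = -2 + \left(M - 63\right) \left(M - 68\right) = -2 + \left(-63 + M\right) \left(-68 + M\right) = -2 + \left(-68 + M\right) \left(-63 + M\right)$)
$\left(-1637 + y{\left(-19 \right)}\right) \left(k + L{\left(-64,36 \right)}\right) = \left(-1637 + \left(4282 + \left(-19\right)^{2} - -2489\right)\right) \left(2352 + \frac{-68 - 64}{-64 + 36}\right) = \left(-1637 + \left(4282 + 361 + 2489\right)\right) \left(2352 + \frac{1}{-28} \left(-132\right)\right) = \left(-1637 + 7132\right) \left(2352 - - \frac{33}{7}\right) = 5495 \left(2352 + \frac{33}{7}\right) = 5495 \cdot \frac{16497}{7} = 12950145$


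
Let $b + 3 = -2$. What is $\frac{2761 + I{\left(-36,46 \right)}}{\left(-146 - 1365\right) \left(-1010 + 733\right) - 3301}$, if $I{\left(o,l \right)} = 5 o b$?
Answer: $\frac{3661}{415246} \approx 0.0088165$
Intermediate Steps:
$b = -5$ ($b = -3 - 2 = -5$)
$I{\left(o,l \right)} = - 25 o$ ($I{\left(o,l \right)} = 5 o \left(-5\right) = - 25 o$)
$\frac{2761 + I{\left(-36,46 \right)}}{\left(-146 - 1365\right) \left(-1010 + 733\right) - 3301} = \frac{2761 - -900}{\left(-146 - 1365\right) \left(-1010 + 733\right) - 3301} = \frac{2761 + 900}{\left(-1511\right) \left(-277\right) - 3301} = \frac{3661}{418547 - 3301} = \frac{3661}{415246}$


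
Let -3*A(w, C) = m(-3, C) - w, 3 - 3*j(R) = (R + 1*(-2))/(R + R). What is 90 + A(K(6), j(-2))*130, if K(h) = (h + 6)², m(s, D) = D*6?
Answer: 18470/3 ≈ 6156.7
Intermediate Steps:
m(s, D) = 6*D
K(h) = (6 + h)²
j(R) = 1 - (-2 + R)/(6*R) (j(R) = 1 - (R + 1*(-2))/(3*(R + R)) = 1 - (R - 2)/(3*(2*R)) = 1 - (-2 + R)*1/(2*R)/3 = 1 - (-2 + R)/(6*R))
A(w, C) = -2*C + w/3 (A(w, C) = -(6*C - w)/3 = -(-w + 6*C)/3 = -2*C + w/3)
90 + A(K(6), j(-2))*130 = 90 + (-(2 + 5*(-2))/(3*(-2)) + (6 + 6)²/3)*130 = 90 + (-(-1)*(2 - 10)/(3*2) + (⅓)*12²)*130 = 90 + (-(-1)*(-8)/(3*2) + (⅓)*144)*130 = 90 + (-2*⅔ + 48)*130 = 90 + (-4/3 + 48)*130 = 90 + (140/3)*130 = 90 + 18200/3 = 18470/3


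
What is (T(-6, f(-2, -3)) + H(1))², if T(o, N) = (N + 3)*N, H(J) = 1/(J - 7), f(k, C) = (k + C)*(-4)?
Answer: 7612081/36 ≈ 2.1145e+5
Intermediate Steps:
f(k, C) = -4*C - 4*k (f(k, C) = (C + k)*(-4) = -4*C - 4*k)
H(J) = 1/(-7 + J)
T(o, N) = N*(3 + N) (T(o, N) = (3 + N)*N = N*(3 + N))
(T(-6, f(-2, -3)) + H(1))² = ((-4*(-3) - 4*(-2))*(3 + (-4*(-3) - 4*(-2))) + 1/(-7 + 1))² = ((12 + 8)*(3 + (12 + 8)) + 1/(-6))² = (20*(3 + 20) - ⅙)² = (20*23 - ⅙)² = (460 - ⅙)² = (2759/6)² = 7612081/36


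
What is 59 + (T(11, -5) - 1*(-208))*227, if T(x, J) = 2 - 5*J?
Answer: 53404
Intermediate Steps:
59 + (T(11, -5) - 1*(-208))*227 = 59 + ((2 - 5*(-5)) - 1*(-208))*227 = 59 + ((2 + 25) + 208)*227 = 59 + (27 + 208)*227 = 59 + 235*227 = 59 + 53345 = 53404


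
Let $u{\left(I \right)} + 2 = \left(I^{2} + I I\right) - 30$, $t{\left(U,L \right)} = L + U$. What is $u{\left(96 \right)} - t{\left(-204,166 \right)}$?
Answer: $18438$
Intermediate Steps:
$u{\left(I \right)} = -32 + 2 I^{2}$ ($u{\left(I \right)} = -2 - \left(30 - I^{2} - I I\right) = -2 + \left(\left(I^{2} + I^{2}\right) - 30\right) = -2 + \left(2 I^{2} - 30\right) = -2 + \left(-30 + 2 I^{2}\right) = -32 + 2 I^{2}$)
$u{\left(96 \right)} - t{\left(-204,166 \right)} = \left(-32 + 2 \cdot 96^{2}\right) - \left(166 - 204\right) = \left(-32 + 2 \cdot 9216\right) - -38 = \left(-32 + 18432\right) + 38 = 18400 + 38 = 18438$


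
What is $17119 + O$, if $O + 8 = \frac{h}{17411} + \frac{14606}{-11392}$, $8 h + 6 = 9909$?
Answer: $\frac{1696830059619}{99173056} \approx 17110.0$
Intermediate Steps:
$h = \frac{9903}{8}$ ($h = - \frac{3}{4} + \frac{1}{8} \cdot 9909 = - \frac{3}{4} + \frac{9909}{8} = \frac{9903}{8} \approx 1237.9$)
$O = - \frac{913486045}{99173056}$ ($O = -8 + \left(\frac{9903}{8 \cdot 17411} + \frac{14606}{-11392}\right) = -8 + \left(\frac{9903}{8} \cdot \frac{1}{17411} + 14606 \left(- \frac{1}{11392}\right)\right) = -8 + \left(\frac{9903}{139288} - \frac{7303}{5696}\right) = -8 - \frac{120101597}{99173056} = - \frac{913486045}{99173056} \approx -9.211$)
$17119 + O = 17119 - \frac{913486045}{99173056} = \frac{1696830059619}{99173056}$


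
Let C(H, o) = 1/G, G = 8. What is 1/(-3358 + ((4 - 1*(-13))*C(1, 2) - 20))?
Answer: -8/27007 ≈ -0.00029622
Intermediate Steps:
C(H, o) = 1/8
1/(-3358 + ((4 - 1*(-13))*C(1, 2) - 20)) = 1/(-3358 + ((4 - 1*(-13))*(1/8) - 20)) = 1/(-3358 + ((4 + 13)*(1/8) - 20)) = 1/(-3358 + (17*(1/8) - 20)) = 1/(-3358 + (17/8 - 20)) = 1/(-3358 - 143/8) = 1/(-27007/8) = -8/27007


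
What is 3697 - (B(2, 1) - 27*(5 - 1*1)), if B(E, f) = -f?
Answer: 3806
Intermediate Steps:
3697 - (B(2, 1) - 27*(5 - 1*1)) = 3697 - (-1*1 - 27*(5 - 1*1)) = 3697 - (-1 - 27*(5 - 1)) = 3697 - (-1 - 27*4) = 3697 - (-1 - 108) = 3697 - 1*(-109) = 3697 + 109 = 3806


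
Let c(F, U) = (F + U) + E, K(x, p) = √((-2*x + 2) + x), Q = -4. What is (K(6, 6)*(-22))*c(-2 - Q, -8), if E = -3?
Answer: 396*I ≈ 396.0*I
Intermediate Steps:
K(x, p) = √(2 - x) (K(x, p) = √((2 - 2*x) + x) = √(2 - x))
c(F, U) = -3 + F + U (c(F, U) = (F + U) - 3 = -3 + F + U)
(K(6, 6)*(-22))*c(-2 - Q, -8) = (√(2 - 1*6)*(-22))*(-3 + (-2 - 1*(-4)) - 8) = (√(2 - 6)*(-22))*(-3 + (-2 + 4) - 8) = (√(-4)*(-22))*(-3 + 2 - 8) = ((2*I)*(-22))*(-9) = -44*I*(-9) = 396*I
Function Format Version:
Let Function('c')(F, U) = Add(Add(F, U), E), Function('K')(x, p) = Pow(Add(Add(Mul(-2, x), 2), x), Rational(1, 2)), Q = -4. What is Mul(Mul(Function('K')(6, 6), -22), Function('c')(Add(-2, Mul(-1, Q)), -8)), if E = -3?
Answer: Mul(396, I) ≈ Mul(396.00, I)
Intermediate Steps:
Function('K')(x, p) = Pow(Add(2, Mul(-1, x)), Rational(1, 2)) (Function('K')(x, p) = Pow(Add(Add(2, Mul(-2, x)), x), Rational(1, 2)) = Pow(Add(2, Mul(-1, x)), Rational(1, 2)))
Function('c')(F, U) = Add(-3, F, U) (Function('c')(F, U) = Add(Add(F, U), -3) = Add(-3, F, U))
Mul(Mul(Function('K')(6, 6), -22), Function('c')(Add(-2, Mul(-1, Q)), -8)) = Mul(Mul(Pow(Add(2, Mul(-1, 6)), Rational(1, 2)), -22), Add(-3, Add(-2, Mul(-1, -4)), -8)) = Mul(Mul(Pow(Add(2, -6), Rational(1, 2)), -22), Add(-3, Add(-2, 4), -8)) = Mul(Mul(Pow(-4, Rational(1, 2)), -22), Add(-3, 2, -8)) = Mul(Mul(Mul(2, I), -22), -9) = Mul(Mul(-44, I), -9) = Mul(396, I)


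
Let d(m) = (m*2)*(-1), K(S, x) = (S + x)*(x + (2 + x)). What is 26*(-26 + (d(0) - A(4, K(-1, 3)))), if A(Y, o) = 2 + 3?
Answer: -806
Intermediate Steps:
K(S, x) = (2 + 2*x)*(S + x) (K(S, x) = (S + x)*(2 + 2*x) = (2 + 2*x)*(S + x))
d(m) = -2*m (d(m) = (2*m)*(-1) = -2*m)
A(Y, o) = 5
26*(-26 + (d(0) - A(4, K(-1, 3)))) = 26*(-26 + (-2*0 - 1*5)) = 26*(-26 + (0 - 5)) = 26*(-26 - 5) = 26*(-31) = -806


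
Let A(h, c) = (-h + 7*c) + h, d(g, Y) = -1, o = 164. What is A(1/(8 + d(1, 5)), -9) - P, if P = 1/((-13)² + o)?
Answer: -20980/333 ≈ -63.003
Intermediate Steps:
A(h, c) = 7*c
P = 1/333 (P = 1/((-13)² + 164) = 1/(169 + 164) = 1/333 ≈ 0.0030030)
A(1/(8 + d(1, 5)), -9) - P = 7*(-9) - 1*1/333 = -63 - 1/333 = -20980/333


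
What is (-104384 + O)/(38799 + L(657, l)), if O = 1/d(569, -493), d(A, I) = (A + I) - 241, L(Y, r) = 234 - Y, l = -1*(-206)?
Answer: -17223361/6332040 ≈ -2.7200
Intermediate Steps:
l = 206
d(A, I) = -241 + A + I
O = -1/165 (O = 1/(-241 + 569 - 493) = 1/(-165) = -1/165 ≈ -0.0060606)
(-104384 + O)/(38799 + L(657, l)) = (-104384 - 1/165)/(38799 + (234 - 1*657)) = -17223361/(165*(38799 + (234 - 657))) = -17223361/(165*(38799 - 423)) = -17223361/165/38376 = -17223361/165*1/38376 = -17223361/6332040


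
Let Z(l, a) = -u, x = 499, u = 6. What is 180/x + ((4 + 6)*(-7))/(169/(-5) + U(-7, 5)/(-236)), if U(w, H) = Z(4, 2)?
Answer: 24195560/9943573 ≈ 2.4333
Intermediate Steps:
Z(l, a) = -6 (Z(l, a) = -1*6 = -6)
U(w, H) = -6
180/x + ((4 + 6)*(-7))/(169/(-5) + U(-7, 5)/(-236)) = 180/499 + ((4 + 6)*(-7))/(169/(-5) - 6/(-236)) = 180*(1/499) + (10*(-7))/(169*(-⅕) - 6*(-1/236)) = 180/499 - 70/(-169/5 + 3/118) = 180/499 - 70/(-19927/590) = 180/499 - 70*(-590/19927) = 180/499 + 41300/19927 = 24195560/9943573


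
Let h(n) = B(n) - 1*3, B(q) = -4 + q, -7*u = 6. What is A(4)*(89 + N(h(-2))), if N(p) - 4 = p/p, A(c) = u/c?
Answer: -141/7 ≈ -20.143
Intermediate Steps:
u = -6/7 (u = -⅐*6 = -6/7 ≈ -0.85714)
A(c) = -6/(7*c)
h(n) = -7 + n (h(n) = (-4 + n) - 1*3 = (-4 + n) - 3 = -7 + n)
N(p) = 5 (N(p) = 4 + p/p = 4 + 1 = 5)
A(4)*(89 + N(h(-2))) = (-6/7/4)*(89 + 5) = -6/7*¼*94 = -3/14*94 = -141/7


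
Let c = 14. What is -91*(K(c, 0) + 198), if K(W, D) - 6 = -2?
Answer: -18382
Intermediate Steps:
K(W, D) = 4 (K(W, D) = 6 - 2 = 4)
-91*(K(c, 0) + 198) = -91*(4 + 198) = -91*202 = -18382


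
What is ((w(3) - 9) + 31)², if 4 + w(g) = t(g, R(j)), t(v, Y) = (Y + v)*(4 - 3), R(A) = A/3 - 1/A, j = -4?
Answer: 57121/144 ≈ 396.67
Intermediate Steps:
R(A) = -1/A + A/3 (R(A) = A*(⅓) - 1/A = A/3 - 1/A = -1/A + A/3)
t(v, Y) = Y + v (t(v, Y) = (Y + v)*1 = Y + v)
w(g) = -61/12 + g (w(g) = -4 + ((-1/(-4) + (⅓)*(-4)) + g) = -4 + ((-1*(-¼) - 4/3) + g) = -4 + ((¼ - 4/3) + g) = -4 + (-13/12 + g) = -61/12 + g)
((w(3) - 9) + 31)² = (((-61/12 + 3) - 9) + 31)² = ((-25/12 - 9) + 31)² = (-133/12 + 31)² = (239/12)² = 57121/144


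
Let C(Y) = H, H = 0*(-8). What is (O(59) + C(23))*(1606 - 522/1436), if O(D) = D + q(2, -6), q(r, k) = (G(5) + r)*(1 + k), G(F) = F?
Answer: 13834164/359 ≈ 38535.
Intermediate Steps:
q(r, k) = (1 + k)*(5 + r) (q(r, k) = (5 + r)*(1 + k) = (1 + k)*(5 + r))
H = 0
O(D) = -35 + D (O(D) = D + (5 + 2 + 5*(-6) - 6*2) = D + (5 + 2 - 30 - 12) = D - 35 = -35 + D)
C(Y) = 0
(O(59) + C(23))*(1606 - 522/1436) = ((-35 + 59) + 0)*(1606 - 522/1436) = (24 + 0)*(1606 - 522*1/1436) = 24*(1606 - 261/718) = 24*(1152847/718) = 13834164/359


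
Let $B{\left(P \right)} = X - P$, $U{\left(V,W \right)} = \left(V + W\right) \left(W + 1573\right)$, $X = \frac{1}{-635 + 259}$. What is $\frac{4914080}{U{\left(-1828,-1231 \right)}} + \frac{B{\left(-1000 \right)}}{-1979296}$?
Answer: $- \frac{1828763431824751}{389290834969344} \approx -4.6977$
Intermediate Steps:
$X = - \frac{1}{376}$ ($X = \frac{1}{-376} = - \frac{1}{376} \approx -0.0026596$)
$U{\left(V,W \right)} = \left(1573 + W\right) \left(V + W\right)$ ($U{\left(V,W \right)} = \left(V + W\right) \left(1573 + W\right) = \left(1573 + W\right) \left(V + W\right)$)
$B{\left(P \right)} = - \frac{1}{376} - P$
$\frac{4914080}{U{\left(-1828,-1231 \right)}} + \frac{B{\left(-1000 \right)}}{-1979296} = \frac{4914080}{\left(-1231\right)^{2} + 1573 \left(-1828\right) + 1573 \left(-1231\right) - -2250268} + \frac{- \frac{1}{376} - -1000}{-1979296} = \frac{4914080}{1515361 - 2875444 - 1936363 + 2250268} + \left(- \frac{1}{376} + 1000\right) \left(- \frac{1}{1979296}\right) = \frac{4914080}{-1046178} + \frac{375999}{376} \left(- \frac{1}{1979296}\right) = 4914080 \left(- \frac{1}{1046178}\right) - \frac{375999}{744215296} = - \frac{2457040}{523089} - \frac{375999}{744215296} = - \frac{1828763431824751}{389290834969344}$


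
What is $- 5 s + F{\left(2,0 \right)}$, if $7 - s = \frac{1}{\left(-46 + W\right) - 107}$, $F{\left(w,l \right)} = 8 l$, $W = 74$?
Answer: $- \frac{2770}{79} \approx -35.063$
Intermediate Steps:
$s = \frac{554}{79}$ ($s = 7 - \frac{1}{\left(-46 + 74\right) - 107} = 7 - \frac{1}{28 - 107} = 7 - \frac{1}{-79} = 7 - - \frac{1}{79} = 7 + \frac{1}{79} = \frac{554}{79} \approx 7.0127$)
$- 5 s + F{\left(2,0 \right)} = \left(-5\right) \frac{554}{79} + 8 \cdot 0 = - \frac{2770}{79} + 0 = - \frac{2770}{79}$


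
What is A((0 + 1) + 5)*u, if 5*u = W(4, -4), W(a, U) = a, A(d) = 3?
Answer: 12/5 ≈ 2.4000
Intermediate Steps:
u = ⅘ (u = (⅕)*4 = ⅘ ≈ 0.80000)
A((0 + 1) + 5)*u = 3*(⅘) = 12/5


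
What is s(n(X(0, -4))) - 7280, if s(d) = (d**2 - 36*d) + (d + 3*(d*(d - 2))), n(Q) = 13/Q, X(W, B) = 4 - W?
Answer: -7371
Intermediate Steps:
s(d) = d**2 - 35*d + 3*d*(-2 + d) (s(d) = (d**2 - 36*d) + (d + 3*(d*(-2 + d))) = (d**2 - 36*d) + (d + 3*d*(-2 + d)) = d**2 - 35*d + 3*d*(-2 + d))
s(n(X(0, -4))) - 7280 = (13/(4 - 1*0))*(-41 + 4*(13/(4 - 1*0))) - 7280 = (13/(4 + 0))*(-41 + 4*(13/(4 + 0))) - 7280 = (13/4)*(-41 + 4*(13/4)) - 7280 = (13*(1/4))*(-41 + 4*(13*(1/4))) - 7280 = 13*(-41 + 4*(13/4))/4 - 7280 = 13*(-41 + 13)/4 - 7280 = (13/4)*(-28) - 7280 = -91 - 7280 = -7371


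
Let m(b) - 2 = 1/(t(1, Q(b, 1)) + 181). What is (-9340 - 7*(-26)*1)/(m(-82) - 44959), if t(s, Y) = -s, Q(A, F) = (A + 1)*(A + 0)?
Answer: 1648440/8092259 ≈ 0.20371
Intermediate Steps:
Q(A, F) = A*(1 + A) (Q(A, F) = (1 + A)*A = A*(1 + A))
m(b) = 361/180 (m(b) = 2 + 1/(-1*1 + 181) = 2 + 1/(-1 + 181) = 2 + 1/180 = 361/180)
(-9340 - 7*(-26)*1)/(m(-82) - 44959) = (-9340 - 7*(-26)*1)/(361/180 - 44959) = (-9340 + 182*1)/(-8092259/180) = (-9340 + 182)*(-180/8092259) = -9158*(-180/8092259) = 1648440/8092259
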